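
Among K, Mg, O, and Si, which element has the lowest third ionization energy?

IE_3 is the cost of taking one more electron from the +2 cation: K²⁺ is already 1 electron into the core; Mg²⁺ is the bare [Ne] core; O²⁺ still has 4 valence electrons; Si²⁺ still has 2 valence electrons.
Usually core removal costs more than valence removal, but here the competition is close: a tightly held n=2 valence electron can cost more to remove than an n=3 core electron, so the actual values have to decide it.
Valence configurations: O²⁺ [He]2s²2p², Si²⁺ [Ne]3s².
The numbers (kJ/mol): K 4420, Mg 7733, O 5300, Si 3232.
So the third ionization energies run Si < K < O < Mg.

Si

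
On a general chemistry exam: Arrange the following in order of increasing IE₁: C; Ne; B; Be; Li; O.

Li < B < Be < C < O < Ne

Li is in period 2, group 1; Be is in period 2, group 2; B is in period 2, group 13; C is in period 2, group 14; O is in period 2, group 16; Ne is in period 2, group 18.
Removing the outermost electron gets harder across a period and easier down a group.
All lie in period 2; the across-period trend (first ionization energy increases left to right) applies, with the exception below.
Note the exception: Be has a higher first ionization energy than B, contrary to the simple trend — removing B's lone 2p electron is easier than breaking Be's filled 2s².
For reference (kJ/mol): Li 520, Be 900, B 801, C 1086, O 1314, Ne 2081.
So from lowest to highest: Li < B < Be < C < O < Ne.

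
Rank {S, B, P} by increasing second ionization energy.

P < S < B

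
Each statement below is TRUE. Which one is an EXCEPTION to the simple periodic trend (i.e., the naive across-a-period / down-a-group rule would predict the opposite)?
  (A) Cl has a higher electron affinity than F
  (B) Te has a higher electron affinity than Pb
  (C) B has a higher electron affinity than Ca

(A)

The general trend: electron affinity increases across a period and decreases down a group.
(A) Cl (period 3, group 17) vs F (period 2, group 17): the stated order contradicts the simple trend.
(B) Te (period 5, group 16) vs Pb (period 6, group 14): the stated order agrees with the simple trend.
(C) B (period 2, group 13) vs Ca (period 4, group 2): the stated order agrees with the simple trend.
The exception is (A): F's small 2p subshell makes the incoming electron feel strong e⁻–e⁻ repulsion, so Cl actually releases more energy on gaining an electron.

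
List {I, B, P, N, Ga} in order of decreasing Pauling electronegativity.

N > I > P > B > Ga

B is in period 2, group 13; N is in period 2, group 15; P is in period 3, group 15; Ga is in period 4, group 13; I is in period 5, group 17.
Atoms toward the upper right of the periodic table pull bonding electrons most strongly.
These span different periods and groups, so the two trends combine.
B > Ga: B sits above Ga in group 13, so the down-group effect alone puts B higher.
P > B: period and group pull opposite ways; the across-period shift dominates (2.19 vs 2.04).
I > P: the two effects oppose for this pair; the across-period effect wins (2.66 vs 2.19).
N > I: the two effects oppose for this pair; the down-group effect wins (3.04 vs 2.66).
Tabulated electronegativity (Pauling): B 2.04, N 3.04, P 2.19, Ga 1.81, I 2.66.
So from highest to lowest: N > I > P > B > Ga.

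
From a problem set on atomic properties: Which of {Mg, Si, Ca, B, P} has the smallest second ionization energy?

Consider each +1 ion: Mg⁺ still has 1 valence electron; Si⁺ still has 3 valence electrons; Ca⁺ still has 1 valence electron; B⁺ still has 2 valence electrons; P⁺ still has 4 valence electrons.
All are still removing valence electrons, so compare the +1 ions as you would atoms: IE_2 generally rises across a period (higher Z_eff) and falls down a group (larger shell), subject to the usual subshell exceptions.
Valence configurations: Mg⁺ [Ne]3s¹, Si⁺ [Ne]3s²3p¹, Ca⁺ [Ar]4s¹, B⁺ [He]2s², P⁺ [Ne]3s²3p².
The numbers (kJ/mol): Mg 1451, Si 1577, Ca 1145, B 2427, P 1907.
Hence IE_2: Ca < Mg < Si < P < B.

Ca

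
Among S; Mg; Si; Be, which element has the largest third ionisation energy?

Be

The third ionization energy removes an electron from the +2 ion. For each element: S²⁺ still has 4 valence electrons; Mg²⁺ is the bare [Ne] core; Si²⁺ still has 2 valence electrons; Be²⁺ is the bare [He] core.
Breaking into a closed-shell core is much more expensive than removing a leftover valence electron — Mg and Be have the largest IE_3 here.
Valence configurations: S²⁺ [Ne]3s²3p², Si²⁺ [Ne]3s².
Approximate IE_3 values (kJ/mol): S 3357, Mg 7733, Si 3232, Be 14849.
So the third ionization energies run Si < S < Mg < Be.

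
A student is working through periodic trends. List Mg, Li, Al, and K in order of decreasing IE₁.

Mg, Al, Li, K

Li is in period 2, group 1; Mg is in period 3, group 2; Al is in period 3, group 13; K is in period 4, group 1.
Removing the outermost electron gets harder across a period and easier down a group.
Here both period and group differ, so the two effects have to be weighed against each other.
Li > K: Li sits above K in group 1, so the down-group effect alone puts Li higher.
Al > Li: period and group pull opposite ways; the across-period shift dominates (578 vs 520 kJ/mol).
Mg > Al: this pair runs against the simple trend — see the exception note.
Note the exception: Mg has a higher first ionization energy than Al, contrary to the simple trend — Al's single 3p electron is easier to remove than one from Mg's filled 3s².
Tabulated first ionization energy (kJ/mol): Li 520, Mg 738, Al 578, K 419.
So from highest to lowest: Mg > Al > Li > K.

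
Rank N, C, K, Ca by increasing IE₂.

Ca < C < N < K

IE_2 is the cost of taking one more electron from the +1 cation: N⁺ still has 4 valence electrons; C⁺ still has 3 valence electrons; K⁺ is the bare [Ar] core; Ca⁺ still has 1 valence electron.
Core electrons are held far more tightly than valence electrons, so K tops the IE_2 order.
Valence configurations: N⁺ [He]2s²2p², C⁺ [He]2s²2p¹, Ca⁺ [Ar]4s¹.
Tabulated IE_2 (kJ/mol): N 2856, C 2353, K 3052, Ca 1145.
Putting it together, IE_2: Ca < C < N < K.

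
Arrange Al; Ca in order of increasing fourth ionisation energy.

Ca < Al

IE_4 is the cost of taking one more electron from the +3 cation: Al³⁺ is the bare [Ne] core; Ca³⁺ is already 1 electron into the core.
All of these are removing an electron from a noble-gas core or deeper; the smaller core (lower principal quantum number) is held far more tightly, and within a period the higher nuclear charge binds the same core more tightly.
Approximate IE_4 values (kJ/mol): Al 11577, Ca 6491.
Hence IE_4: Ca < Al.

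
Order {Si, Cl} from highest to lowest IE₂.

Consider each +1 ion: Si⁺ still has 3 valence electrons; Cl⁺ still has 6 valence electrons.
All are still removing valence electrons, so compare the +1 ions as you would atoms: IE_2 generally rises across a period (higher Z_eff) and falls down a group (larger shell), subject to the usual subshell exceptions.
Valence configurations: Si⁺ [Ne]3s²3p¹, Cl⁺ [Ne]3s²3p⁴.
Approximate IE_2 values (kJ/mol): Si 1577, Cl 2298.
Putting it together, IE_2: Si < Cl.

Cl, Si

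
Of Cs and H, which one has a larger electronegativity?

Atoms toward the upper right of the periodic table pull bonding electrons most strongly.
All are in group 1, so electronegativity increases up the group.
So H has the larger electronegativity (H > Cs).

H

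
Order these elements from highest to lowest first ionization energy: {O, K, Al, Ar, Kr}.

Ar > Kr > O > Al > K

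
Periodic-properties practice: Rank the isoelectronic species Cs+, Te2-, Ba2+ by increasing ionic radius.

Ba2+ < Cs+ < Te2-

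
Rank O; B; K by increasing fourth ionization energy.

K, O, B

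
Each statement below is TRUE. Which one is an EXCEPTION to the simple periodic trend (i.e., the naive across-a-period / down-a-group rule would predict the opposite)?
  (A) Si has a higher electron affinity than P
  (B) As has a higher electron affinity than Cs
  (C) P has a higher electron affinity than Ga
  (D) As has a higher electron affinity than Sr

The general trend: electron affinity increases across a period and decreases down a group.
(A) Si (period 3, group 14) vs P (period 3, group 15): the stated order contradicts the simple trend.
(B) As (period 4, group 15) vs Cs (period 6, group 1): the stated order agrees with the simple trend.
(C) P (period 3, group 15) vs Ga (period 4, group 13): the stated order agrees with the simple trend.
(D) As (period 4, group 15) vs Sr (period 5, group 2): the stated order agrees with the simple trend.
The exception is (A): adding an electron to P's half-filled 3p³ is unfavourable, so Si (3p²) has the more exothermic EA.

(A)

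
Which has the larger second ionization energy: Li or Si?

After 1 electron has been removed, what remains? Li⁺ is the bare [He] core; Si⁺ still has 3 valence electrons.
Core electrons are held far more tightly than valence electrons, so Li tops the IE_2 order.
Tabulated IE_2 (kJ/mol): Li 7298, Si 1577.
Hence IE_2: Si < Li.

Li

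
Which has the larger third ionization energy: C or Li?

Li

Consider each +2 ion: C²⁺ still has 2 valence electrons; Li²⁺ is already 1 electron into the core.
Pulling an electron out of a noble-gas core costs far more than removing a remaining valence electron, so Li sits at the high end of IE_3.
Tabulated IE_3 (kJ/mol): C 4620, Li 11815.
Overall IE_3 order: C < Li.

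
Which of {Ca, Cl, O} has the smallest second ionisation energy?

Ca

After 1 electron has been removed, what remains? Ca⁺ still has 1 valence electron; Cl⁺ still has 6 valence electrons; O⁺ still has 5 valence electrons.
All are still removing valence electrons, so compare the +1 ions as you would atoms: IE_2 generally rises across a period (higher Z_eff) and falls down a group (larger shell), subject to the usual subshell exceptions.
Valence configurations: Ca⁺ [Ar]4s¹, Cl⁺ [Ne]3s²3p⁴, O⁺ [He]2s²2p³.
The numbers (kJ/mol): Ca 1145, Cl 2298, O 3388.
So the second ionization energies run Ca < Cl < O.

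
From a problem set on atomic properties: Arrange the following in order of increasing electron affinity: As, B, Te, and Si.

B < As < Si < Te

B is in period 2, group 13; Si is in period 3, group 14; As is in period 4, group 15; Te is in period 5, group 16.
Atoms with high Z_eff and room in the valence shell (especially the halogens) have the most exothermic electron affinities.
A diagonal step moves right (one effect) and down (the opposite effect) at once.
As > B: the two effects oppose for this pair; the across-period effect wins (78 vs 27 kJ/mol).
Si > As: period and group pull opposite ways; the down-group shift dominates (134 vs 78 kJ/mol).
Te > Si: the two effects oppose for this pair; the across-period effect wins (190 vs 134 kJ/mol).
Approximate values (kJ/mol): B 27, Si 134, As 78, Te 190.
So from lowest to highest: B < As < Si < Te.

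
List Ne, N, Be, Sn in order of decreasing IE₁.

Ne, N, Be, Sn

Be is in period 2, group 2; N is in period 2, group 15; Ne is in period 2, group 18; Sn is in period 5, group 14.
Removing the outermost electron gets harder across a period and easier down a group.
Here both period and group differ, so the two effects have to be weighed against each other.
Be > Sn: period and group pull opposite ways; the down-group shift dominates (900 vs 709 kJ/mol).
N > Be: both are in period 2; the period trend gives N the larger value.
Ne > N: both are in period 2; the period trend gives Ne the larger value.
For reference (kJ/mol): Be 900, N 1402, Ne 2081, Sn 709.
So from highest to lowest: Ne > N > Be > Sn.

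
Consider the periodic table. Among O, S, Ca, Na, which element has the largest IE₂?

The second ionization energy removes an electron from the +1 ion. For each element: O⁺ still has 5 valence electrons; S⁺ still has 5 valence electrons; Ca⁺ still has 1 valence electron; Na⁺ is the bare [Ne] core.
Core electrons are held far more tightly than valence electrons, so Na tops the IE_2 order.
Valence configurations: O⁺ [He]2s²2p³, S⁺ [Ne]3s²3p³, Ca⁺ [Ar]4s¹.
Approximate IE_2 values (kJ/mol): O 3388, S 2252, Ca 1145, Na 4562.
Overall IE_2 order: Ca < S < O < Na.

Na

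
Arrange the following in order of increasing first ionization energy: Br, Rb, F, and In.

Removing the outermost electron gets harder across a period and easier down a group.
Here both period and group differ, so the two effects have to be weighed against each other.
In > Rb: In lies to the right of Rb in period 5, so the across-period effect alone puts In higher.
Br > In: relative to In, both the across-period and down-group shifts push Br's first ionization energy up.
F > Br: they share group 17; the group trend gives F the larger value.
Tabulated first ionization energy (kJ/mol): F 1681, Br 1140, Rb 403, In 558.
So from lowest to highest: Rb < In < Br < F.

Rb < In < Br < F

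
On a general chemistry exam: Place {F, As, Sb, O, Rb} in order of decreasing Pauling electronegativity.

O is in period 2, group 16; F is in period 2, group 17; As is in period 4, group 15; Rb is in period 5, group 1; Sb is in period 5, group 15.
Electronegativity increases across a period and decreases down a group, tracking effective nuclear charge and atomic size.
Here both period and group differ, so the two effects have to be weighed against each other.
Sb > Rb: Sb lies to the right of Rb in period 5, so the across-period effect alone puts Sb higher.
As > Sb: they share group 15; the group trend gives As the larger value.
O > As: both effects reinforce here, so O is clearly the higher of the two.
F > O: F lies to the right of O in period 2, so the across-period effect alone puts F higher.
Tabulated electronegativity (Pauling): O 3.44, F 3.98, As 2.18, Rb 0.82, Sb 2.05.
So from highest to lowest: F > O > As > Sb > Rb.

F > O > As > Sb > Rb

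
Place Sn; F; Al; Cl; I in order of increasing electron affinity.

F is in period 2, group 17; Al is in period 3, group 13; Cl is in period 3, group 17; Sn is in period 5, group 14; I is in period 5, group 17.
Electron affinity generally becomes more exothermic across a period toward the halogens and less exothermic down a group.
Here both period and group differ, so the two effects have to be weighed against each other.
Sn > Al: period and group pull opposite ways; the across-period shift dominates (107 vs 42 kJ/mol).
I > Sn: both are in period 5; the period trend gives I the larger value.
F > I: F sits above I in group 17, so the down-group effect alone puts F higher.
Cl > F: this pair runs against the simple trend — see the exception note.
Note the exception: Cl has a higher electron affinity than F, contrary to the simple trend — F's small 2p subshell makes the incoming electron feel strong e⁻–e⁻ repulsion, so Cl actually releases more energy on gaining an electron.
For reference (kJ/mol): F 328, Al 42, Cl 349, Sn 107, I 295.
So from lowest to highest: Al < Sn < I < F < Cl.

Al < Sn < I < F < Cl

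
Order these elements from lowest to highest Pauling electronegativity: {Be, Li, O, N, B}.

Li < Be < B < N < O

Li is in period 2, group 1; Be is in period 2, group 2; B is in period 2, group 13; N is in period 2, group 15; O is in period 2, group 16.
Electronegativity increases across a period and decreases down a group, tracking effective nuclear charge and atomic size.
All lie in period 2, so electronegativity increases left to right.
So from lowest to highest: Li < Be < B < N < O.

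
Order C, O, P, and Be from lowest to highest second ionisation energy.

Be < P < C < O

Consider each +1 ion: C⁺ still has 3 valence electrons; O⁺ still has 5 valence electrons; P⁺ still has 4 valence electrons; Be⁺ still has 1 valence electron.
All are still removing valence electrons, so compare the +1 ions as you would atoms: IE_2 generally rises across a period (higher Z_eff) and falls down a group (larger shell), subject to the usual subshell exceptions.
Valence configurations: C⁺ [He]2s²2p¹, O⁺ [He]2s²2p³, P⁺ [Ne]3s²3p², Be⁺ [He]2s¹.
Approximate IE_2 values (kJ/mol): C 2353, O 3388, P 1907, Be 1757.
So the second ionization energies run Be < P < C < O.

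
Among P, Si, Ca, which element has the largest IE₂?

IE_2 is the cost of taking one more electron from the +1 cation: P⁺ still has 4 valence electrons; Si⁺ still has 3 valence electrons; Ca⁺ still has 1 valence electron.
All are still removing valence electrons, so compare the +1 ions as you would atoms: IE_2 generally rises across a period (higher Z_eff) and falls down a group (larger shell), subject to the usual subshell exceptions.
Valence configurations: P⁺ [Ne]3s²3p², Si⁺ [Ne]3s²3p¹, Ca⁺ [Ar]4s¹.
Approximate IE_2 values (kJ/mol): P 1907, Si 1577, Ca 1145.
Hence IE_2: Ca < Si < P.

P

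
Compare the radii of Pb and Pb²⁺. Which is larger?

Pb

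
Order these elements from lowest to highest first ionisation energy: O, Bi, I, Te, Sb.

Removing the outermost electron gets harder across a period and easier down a group.
Here both period and group differ, so the two effects have to be weighed against each other.
Sb > Bi: they share group 15; the group trend gives Sb the larger value.
Te > Sb: Te lies to the right of Sb in period 5, so the across-period effect alone puts Te higher.
I > Te: I lies to the right of Te in period 5, so the across-period effect alone puts I higher.
O > I: the two effects oppose for this pair; the down-group effect wins (1314 vs 1008 kJ/mol).
For reference (kJ/mol): O 1314, Sb 831, Te 869, I 1008, Bi 703.
So from lowest to highest: Bi < Sb < Te < I < O.

Bi < Sb < Te < I < O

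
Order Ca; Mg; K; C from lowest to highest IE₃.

K, C, Ca, Mg

Consider each +2 ion: Ca²⁺ is the bare [Ar] core; Mg²⁺ is the bare [Ne] core; K²⁺ is already 1 electron into the core; C²⁺ still has 2 valence electrons.
Usually core removal costs more than valence removal, but here the competition is close: a tightly held n=2 valence electron can cost more to remove than an n=3 core electron, so the actual values have to decide it.
The numbers (kJ/mol): Ca 4912, Mg 7733, K 4420, C 4620.
So the third ionization energies run K < C < Ca < Mg.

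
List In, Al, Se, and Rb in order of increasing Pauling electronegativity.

Al is in period 3, group 13; Se is in period 4, group 16; Rb is in period 5, group 1; In is in period 5, group 13.
Atoms toward the upper right of the periodic table pull bonding electrons most strongly.
These span different periods and groups, so the two trends combine.
Al > Rb: relative to Rb, both the across-period and down-group shifts push Al's electronegativity up.
In > Al: this pair runs against the simple trend — see the exception note.
Se > In: both effects reinforce here, so Se is clearly the higher of the two.
Note the exception: In has a higher electronegativity than Al, contrary to the simple trend — poor shielding by filled d (and f) subshells raises the heavier element's effective nuclear charge more than the simple down-group trend predicts.
Tabulated electronegativity (Pauling): Al 1.61, Se 2.55, Rb 0.82, In 1.78.
So from lowest to highest: Rb < Al < In < Se.

Rb < Al < In < Se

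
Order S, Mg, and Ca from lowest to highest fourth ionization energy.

S < Ca < Mg

The fourth ionization energy removes an electron from the +3 ion. For each element: S³⁺ still has 3 valence electrons; Mg³⁺ is already 1 electron into the core; Ca³⁺ is already 1 electron into the core.
Pulling an electron out of a noble-gas core costs far more than removing a remaining valence electron, so Ca and Mg sit at the high end of IE_4.
The numbers (kJ/mol): S 4556, Mg 10543, Ca 6491.
Hence IE_4: S < Ca < Mg.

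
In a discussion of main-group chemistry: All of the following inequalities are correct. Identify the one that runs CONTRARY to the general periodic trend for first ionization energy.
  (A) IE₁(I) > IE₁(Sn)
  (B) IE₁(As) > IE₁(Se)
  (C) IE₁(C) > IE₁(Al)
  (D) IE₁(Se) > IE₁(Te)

(B)

The general trend: first ionization energy increases across a period and decreases down a group.
(A) I (period 5, group 17) vs Sn (period 5, group 14): the stated order agrees with the simple trend.
(B) As (period 4, group 15) vs Se (period 4, group 16): the stated order contradicts the simple trend.
(C) C (period 2, group 14) vs Al (period 3, group 13): the stated order agrees with the simple trend.
(D) Se (period 4, group 16) vs Te (period 5, group 16): the stated order agrees with the simple trend.
The exception is (B): Se (4p⁴) ionizes more easily than half-filled As (4p³).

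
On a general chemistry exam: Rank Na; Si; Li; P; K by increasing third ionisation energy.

Consider each +2 ion: Na²⁺ is already 1 electron into the core; Si²⁺ still has 2 valence electrons; Li²⁺ is already 1 electron into the core; P²⁺ still has 3 valence electrons; K²⁺ is already 1 electron into the core.
Pulling an electron out of a noble-gas core costs far more than removing a remaining valence electron, so K, Na and Li sit at the high end of IE_3.
Valence configurations: Si²⁺ [Ne]3s², P²⁺ [Ne]3s²3p¹.
P²⁺ loses a lone 3p electron whereas Si²⁺ must break into a filled 3s² pair, so IE_3(Si) > IE_3(P) even though P has the higher nuclear charge.
The numbers (kJ/mol): Na 6910, Si 3232, Li 11815, P 2914, K 4420.
Putting it together, IE_3: P < Si < K < Na < Li.

P < Si < K < Na < Li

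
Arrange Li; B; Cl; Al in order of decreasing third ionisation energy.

Li > Cl > B > Al

IE_3 is the cost of taking one more electron from the +2 cation: Li²⁺ is already 1 electron into the core; B²⁺ still has 1 valence electron; Cl²⁺ still has 5 valence electrons; Al²⁺ still has 1 valence electron.
Breaking into a closed-shell core is much more expensive than removing a leftover valence electron — Li has the largest IE_3 here.
Valence configurations: B²⁺ [He]2s¹, Cl²⁺ [Ne]3s²3p³, Al²⁺ [Ne]3s¹.
Approximate IE_3 values (kJ/mol): Li 11815, B 3660, Cl 3822, Al 2745.
So the third ionization energies run Al < B < Cl < Li.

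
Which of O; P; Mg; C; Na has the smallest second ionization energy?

Mg

IE_2 is the cost of taking one more electron from the +1 cation: O⁺ still has 5 valence electrons; P⁺ still has 4 valence electrons; Mg⁺ still has 1 valence electron; C⁺ still has 3 valence electrons; Na⁺ is the bare [Ne] core.
Pulling an electron out of a noble-gas core costs far more than removing a remaining valence electron, so Na sits at the high end of IE_2.
Valence configurations: O⁺ [He]2s²2p³, P⁺ [Ne]3s²3p², Mg⁺ [Ne]3s¹, C⁺ [He]2s²2p¹.
Approximate IE_2 values (kJ/mol): O 3388, P 1907, Mg 1451, C 2353, Na 4562.
Hence IE_2: Mg < P < C < O < Na.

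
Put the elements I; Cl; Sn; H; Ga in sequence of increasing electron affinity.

Ga < H < Sn < I < Cl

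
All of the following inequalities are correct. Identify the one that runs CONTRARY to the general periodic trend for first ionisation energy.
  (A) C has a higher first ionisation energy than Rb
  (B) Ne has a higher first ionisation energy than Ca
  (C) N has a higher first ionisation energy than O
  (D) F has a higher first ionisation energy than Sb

(C)

The general trend: first ionisation energy increases across a period and decreases down a group.
(A) C (period 2, group 14) vs Rb (period 5, group 1): the stated order agrees with the simple trend.
(B) Ne (period 2, group 18) vs Ca (period 4, group 2): the stated order agrees with the simple trend.
(C) N (period 2, group 15) vs O (period 2, group 16): the stated order contradicts the simple trend.
(D) F (period 2, group 17) vs Sb (period 5, group 15): the stated order agrees with the simple trend.
The exception is (C): pairing an electron in O's 2p⁴ costs repulsion energy, so O ionizes more easily than half-filled N (2p³).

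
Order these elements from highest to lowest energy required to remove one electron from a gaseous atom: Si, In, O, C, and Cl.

O > Cl > C > Si > In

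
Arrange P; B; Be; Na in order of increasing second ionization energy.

Be < P < B < Na

IE_2 is the cost of taking one more electron from the +1 cation: P⁺ still has 4 valence electrons; B⁺ still has 2 valence electrons; Be⁺ still has 1 valence electron; Na⁺ is the bare [Ne] core.
Core electrons are held far more tightly than valence electrons, so Na tops the IE_2 order.
Valence configurations: P⁺ [Ne]3s²3p², B⁺ [He]2s², Be⁺ [He]2s¹.
The numbers (kJ/mol): P 1907, B 2427, Be 1757, Na 4562.
Overall IE_2 order: Be < P < B < Na.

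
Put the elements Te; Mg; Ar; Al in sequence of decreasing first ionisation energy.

Ar, Te, Mg, Al

Mg is in period 3, group 2; Al is in period 3, group 13; Ar is in period 3, group 18; Te is in period 5, group 16.
Removing the outermost electron gets harder across a period and easier down a group.
These span different periods and groups, so the two trends combine.
Mg > Al: this pair runs against the simple trend — see the exception note.
Te > Mg: period and group pull opposite ways; the across-period shift dominates (869 vs 738 kJ/mol).
Ar > Te: both effects reinforce here, so Ar is clearly the higher of the two.
Note the exception: Mg has a higher first ionization energy than Al, contrary to the simple trend — Al's single 3p electron is easier to remove than one from Mg's filled 3s².
Tabulated first ionization energy (kJ/mol): Mg 738, Al 578, Ar 1521, Te 869.
So from highest to lowest: Ar > Te > Mg > Al.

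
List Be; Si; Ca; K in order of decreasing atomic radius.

K > Ca > Si > Be

Be is in period 2, group 2; Si is in period 3, group 14; K is in period 4, group 1; Ca is in period 4, group 2.
Atomic radius shrinks across a period as nuclear charge pulls the same shell inward, and grows down a group as new shells are added.
These span different periods and groups, so the two trends combine.
Si > Be: period and group pull opposite ways; the down-group shift dominates (116 vs 102 pm).
Ca > Si: both effects reinforce here, so Ca is clearly the larger of the two.
K > Ca: both are in period 4; the period trend gives K the larger value.
Approximate values (pm): Be 102, Si 116, K 196, Ca 171.
So from largest to smallest: K > Ca > Si > Be.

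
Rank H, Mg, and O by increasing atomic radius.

H, O, Mg

Atomic radius shrinks across a period as nuclear charge pulls the same shell inward, and grows down a group as new shells are added.
These span different periods and groups, so the two trends combine.
O > H: period and group pull opposite ways; the down-group shift dominates (63 vs 32 pm).
Mg > O: both effects reinforce here, so Mg is clearly the larger of the two.
For reference (pm): H 32, O 63, Mg 139.
So from smallest to largest: H < O < Mg.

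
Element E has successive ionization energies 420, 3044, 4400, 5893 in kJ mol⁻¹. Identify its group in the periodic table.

Group 1

Look for the largest jump between consecutive ionization energies: IE2/IE1 ≈ 7.2, far larger than any earlier ratio.
That jump marks the point where a core electron is being removed. So the atom has 1 valence electron.
A main-group element with 1 valence electron is in group 1.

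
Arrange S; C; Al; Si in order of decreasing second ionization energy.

After 1 electron has been removed, what remains? S⁺ still has 5 valence electrons; C⁺ still has 3 valence electrons; Al⁺ still has 2 valence electrons; Si⁺ still has 3 valence electrons.
All are still removing valence electrons, so compare the +1 ions as you would atoms: IE_2 generally rises across a period (higher Z_eff) and falls down a group (larger shell), subject to the usual subshell exceptions.
Valence configurations: S⁺ [Ne]3s²3p³, C⁺ [He]2s²2p¹, Al⁺ [Ne]3s², Si⁺ [Ne]3s²3p¹.
Si⁺ loses a lone 3p electron whereas Al⁺ must break into a filled 3s² pair, so IE_2(Al) > IE_2(Si) even though Si has the higher nuclear charge.
The numbers (kJ/mol): S 2252, C 2353, Al 1817, Si 1577.
Overall IE_2 order: Si < Al < S < C.

C, S, Al, Si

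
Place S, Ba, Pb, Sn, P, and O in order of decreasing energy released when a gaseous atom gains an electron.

O is in period 2, group 16; P is in period 3, group 15; S is in period 3, group 16; Sn is in period 5, group 14; Ba is in period 6, group 2; Pb is in period 6, group 14.
EA tends to increase across a period and decrease down a group, though the pattern is less regular than for IE or radius.
Here both period and group differ, so the two effects have to be weighed against each other.
Pb > Ba: both are in period 6; the period trend gives Pb the larger value.
P > Pb: relative to Pb, both the across-period and down-group shifts push P's electron affinity up.
Sn > P: this pair runs against the simple trend — see the exception note.
O > Sn: both effects reinforce here, so O is clearly the higher of the two.
S > O: this pair runs against the simple trend — see the exception note.
Note the exception: Sn has a higher electron affinity than P, contrary to the simple trend — adding an electron to P's half-filled np³ subshell costs electron-pairing energy.
Note the exception: S has a higher electron affinity than O, contrary to the simple trend — the compact 2p subshell of O repels the added electron more than S's larger 3p does.
For reference (kJ/mol): O 141, P 72, S 200, Sn 107, Ba 14, Pb 35.
So from highest to lowest: S > O > Sn > P > Pb > Ba.

S > O > Sn > P > Pb > Ba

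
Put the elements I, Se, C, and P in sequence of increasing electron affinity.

C is in period 2, group 14; P is in period 3, group 15; Se is in period 4, group 16; I is in period 5, group 17.
Adding an electron releases more energy for atoms nearer the top right (short of the noble gases).
These sit on a diagonal, where the across-period and down-group effects partly cancel.
C > P: the two effects oppose for this pair; the down-group effect wins (122 vs 72 kJ/mol).
Se > C: the two effects oppose for this pair; the across-period effect wins (195 vs 122 kJ/mol).
I > Se: period and group pull opposite ways; the across-period shift dominates (295 vs 195 kJ/mol).
Approximate values (kJ/mol): C 122, P 72, Se 195, I 295.
So from lowest to highest: P < C < Se < I.

P < C < Se < I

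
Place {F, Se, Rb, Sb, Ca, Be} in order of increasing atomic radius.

F < Be < Se < Sb < Ca < Rb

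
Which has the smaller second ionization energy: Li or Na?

Na

After 1 electron has been removed, what remains? Li⁺ is the bare [He] core; Na⁺ is the bare [Ne] core.
All of these are removing an electron from a noble-gas core or deeper; the smaller core (lower principal quantum number) is held far more tightly, and within a period the higher nuclear charge binds the same core more tightly.
Tabulated IE_2 (kJ/mol): Li 7298, Na 4562.
Hence IE_2: Na < Li.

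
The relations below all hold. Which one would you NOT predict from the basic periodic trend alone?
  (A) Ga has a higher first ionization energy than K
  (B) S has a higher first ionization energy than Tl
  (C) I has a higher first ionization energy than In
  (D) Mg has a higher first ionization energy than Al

The general trend: first ionization energy increases across a period and decreases down a group.
(A) Ga (period 4, group 13) vs K (period 4, group 1): the stated order agrees with the simple trend.
(B) S (period 3, group 16) vs Tl (period 6, group 13): the stated order agrees with the simple trend.
(C) I (period 5, group 17) vs In (period 5, group 13): the stated order agrees with the simple trend.
(D) Mg (period 3, group 2) vs Al (period 3, group 13): the stated order contradicts the simple trend.
The exception is (D): Al's single 3p electron is easier to remove than one from Mg's filled 3s².

(D)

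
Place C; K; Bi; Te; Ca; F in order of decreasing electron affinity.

C is in period 2, group 14; F is in period 2, group 17; K is in period 4, group 1; Ca is in period 4, group 2; Te is in period 5, group 16; Bi is in period 6, group 15.
Atoms with high Z_eff and room in the valence shell (especially the halogens) have the most exothermic electron affinities.
Neither a single period nor a single group — weigh both effects.
K > Ca: this pair runs against the simple trend — see the exception note.
Bi > K: period and group pull opposite ways; the across-period shift dominates (91 vs 48 kJ/mol).
C > Bi: the two effects oppose for this pair; the down-group effect wins (122 vs 91 kJ/mol).
Te > C: period and group pull opposite ways; the across-period shift dominates (190 vs 122 kJ/mol).
F > Te: both effects reinforce here, so F is clearly the higher of the two.
Note the exception: K has a higher electron affinity than Ca, contrary to the simple trend — adding an electron to Ca (ns²) has to open a new, higher-energy np subshell, which is unfavourable.
Approximate values (kJ/mol): C 122, F 328, K 48, Ca 2, Te 190, Bi 91.
So from highest to lowest: F > Te > C > Bi > K > Ca.

F > Te > C > Bi > K > Ca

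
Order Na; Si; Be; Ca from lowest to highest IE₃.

Si, Ca, Na, Be

After 2 electrons have been removed, what remains? Na²⁺ is already 1 electron into the core; Si²⁺ still has 2 valence electrons; Be²⁺ is the bare [He] core; Ca²⁺ is the bare [Ar] core.
Core electrons are held far more tightly than valence electrons, so Ca, Na and Be top the IE_3 order.
Approximate IE_3 values (kJ/mol): Na 6910, Si 3232, Be 14849, Ca 4912.
Overall IE_3 order: Si < Ca < Na < Be.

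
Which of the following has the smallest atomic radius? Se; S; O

O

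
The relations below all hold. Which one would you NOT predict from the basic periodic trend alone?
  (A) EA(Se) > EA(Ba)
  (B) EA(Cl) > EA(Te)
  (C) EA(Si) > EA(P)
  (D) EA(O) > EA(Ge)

(C)

The general trend: electron affinity increases across a period and decreases down a group.
(A) Se (period 4, group 16) vs Ba (period 6, group 2): the stated order agrees with the simple trend.
(B) Cl (period 3, group 17) vs Te (period 5, group 16): the stated order agrees with the simple trend.
(C) Si (period 3, group 14) vs P (period 3, group 15): the stated order contradicts the simple trend.
(D) O (period 2, group 16) vs Ge (period 4, group 14): the stated order agrees with the simple trend.
The exception is (C): adding an electron to P's half-filled 3p³ is unfavourable, so Si (3p²) has the more exothermic EA.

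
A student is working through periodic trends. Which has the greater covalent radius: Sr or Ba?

Sr is in period 5, group 2; Ba is in period 6, group 2.
Radius decreases left→right (rising Z_eff, same n) and increases top→bottom (higher n).
All are in group 2, so atomic radius increases down the group.
So Ba has the greater covalent radius (Ba > Sr).

Ba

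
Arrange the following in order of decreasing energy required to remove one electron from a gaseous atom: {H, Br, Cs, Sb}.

IE₁ increases left→right with effective nuclear charge and decreases top→bottom as the valence shell moves farther out.
These span different periods and groups, so the two trends combine.
Sb > Cs: both effects reinforce here, so Sb is clearly the higher of the two.
Br > Sb: both effects reinforce here, so Br is clearly the higher of the two.
H > Br: the two effects oppose for this pair; the down-group effect wins (1312 vs 1140 kJ/mol).
For reference (kJ/mol): H 1312, Br 1140, Sb 831, Cs 376.
So from highest to lowest: H > Br > Sb > Cs.

H, Br, Sb, Cs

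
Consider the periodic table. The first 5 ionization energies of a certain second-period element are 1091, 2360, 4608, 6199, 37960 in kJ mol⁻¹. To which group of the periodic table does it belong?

Group 14

Look for the largest jump between consecutive ionization energies: IE5/IE4 ≈ 6.1, far larger than any earlier ratio.
That jump marks the point where a core electron is being removed. So the atom has 4 valence electrons.
A main-group element with 4 valence electrons is in group 14.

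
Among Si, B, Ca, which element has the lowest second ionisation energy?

IE_2 is the cost of taking one more electron from the +1 cation: Si⁺ still has 3 valence electrons; B⁺ still has 2 valence electrons; Ca⁺ still has 1 valence electron.
All are still removing valence electrons, so compare the +1 ions as you would atoms: IE_2 generally rises across a period (higher Z_eff) and falls down a group (larger shell), subject to the usual subshell exceptions.
Valence configurations: Si⁺ [Ne]3s²3p¹, B⁺ [He]2s², Ca⁺ [Ar]4s¹.
The numbers (kJ/mol): Si 1577, B 2427, Ca 1145.
Overall IE_2 order: Ca < Si < B.

Ca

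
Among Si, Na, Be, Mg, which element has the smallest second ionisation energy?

IE_2 is the cost of taking one more electron from the +1 cation: Si⁺ still has 3 valence electrons; Na⁺ is the bare [Ne] core; Be⁺ still has 1 valence electron; Mg⁺ still has 1 valence electron.
Breaking into a closed-shell core is much more expensive than removing a leftover valence electron — Na has the largest IE_2 here.
Valence configurations: Si⁺ [Ne]3s²3p¹, Be⁺ [He]2s¹, Mg⁺ [Ne]3s¹.
The numbers (kJ/mol): Si 1577, Na 4562, Be 1757, Mg 1451.
So the second ionization energies run Mg < Si < Be < Na.

Mg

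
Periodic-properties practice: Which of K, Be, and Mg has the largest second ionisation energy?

K

IE_2 is the cost of taking one more electron from the +1 cation: K⁺ is the bare [Ar] core; Be⁺ still has 1 valence electron; Mg⁺ still has 1 valence electron.
Pulling an electron out of a noble-gas core costs far more than removing a remaining valence electron, so K sits at the high end of IE_2.
Valence configurations: Be⁺ [He]2s¹, Mg⁺ [Ne]3s¹.
Tabulated IE_2 (kJ/mol): K 3052, Be 1757, Mg 1451.
Overall IE_2 order: Mg < Be < K.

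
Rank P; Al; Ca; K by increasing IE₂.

Ca < Al < P < K

IE_2 is the cost of taking one more electron from the +1 cation: P⁺ still has 4 valence electrons; Al⁺ still has 2 valence electrons; Ca⁺ still has 1 valence electron; K⁺ is the bare [Ar] core.
Pulling an electron out of a noble-gas core costs far more than removing a remaining valence electron, so K sits at the high end of IE_2.
Valence configurations: P⁺ [Ne]3s²3p², Al⁺ [Ne]3s², Ca⁺ [Ar]4s¹.
Approximate IE_2 values (kJ/mol): P 1907, Al 1817, Ca 1145, K 3052.
Overall IE_2 order: Ca < Al < P < K.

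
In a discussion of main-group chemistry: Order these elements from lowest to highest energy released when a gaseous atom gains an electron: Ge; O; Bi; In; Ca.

Ca, In, Bi, Ge, O

O is in period 2, group 16; Ca is in period 4, group 2; Ge is in period 4, group 14; In is in period 5, group 13; Bi is in period 6, group 15.
EA tends to increase across a period and decrease down a group, though the pattern is less regular than for IE or radius.
Neither a single period nor a single group — weigh both effects.
In > Ca: the two effects oppose for this pair; the across-period effect wins (29 vs 2 kJ/mol).
Bi > In: period and group pull opposite ways; the across-period shift dominates (91 vs 29 kJ/mol).
Ge > Bi: the two effects oppose for this pair; the down-group effect wins (119 vs 91 kJ/mol).
O > Ge: relative to Ge, both the across-period and down-group shifts push O's electron affinity up.
For reference (kJ/mol): O 141, Ca 2, Ge 119, In 29, Bi 91.
So from lowest to highest: Ca < In < Bi < Ge < O.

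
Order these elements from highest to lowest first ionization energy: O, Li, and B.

O, B, Li

Across a period the outer electron is held more tightly (higher IE₁); down a group it sits in a higher shell, more shielded, and comes off more easily.
All lie in period 2, so first ionization energy increases left to right.
So from highest to lowest: O > B > Li.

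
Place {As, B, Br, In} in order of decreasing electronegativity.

Br > As > B > In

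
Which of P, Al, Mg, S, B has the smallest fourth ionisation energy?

The fourth ionization energy removes an electron from the +3 ion. For each element: P³⁺ still has 2 valence electrons; Al³⁺ is the bare [Ne] core; Mg³⁺ is already 1 electron into the core; S³⁺ still has 3 valence electrons; B³⁺ is the bare [He] core.
Core electrons are held far more tightly than valence electrons, so Mg, Al and B top the IE_4 order.
Valence configurations: P³⁺ [Ne]3s², S³⁺ [Ne]3s²3p¹.
S³⁺ loses a lone 3p electron whereas P³⁺ must break into a filled 3s² pair, so IE_4(P) > IE_4(S) even though S has the higher nuclear charge.
Tabulated IE_4 (kJ/mol): P 4964, Al 11577, Mg 10543, S 4556, B 25026.
Hence IE_4: S < P < Mg < Al < B.

S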